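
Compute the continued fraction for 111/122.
[0; 1, 10, 11]

Euclidean algorithm steps:
111 = 0 × 122 + 111
122 = 1 × 111 + 11
111 = 10 × 11 + 1
11 = 11 × 1 + 0
Continued fraction: [0; 1, 10, 11]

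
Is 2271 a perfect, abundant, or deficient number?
deficient

Proper divisors of 2271: sum = 1 + 3 + 757 = 761
Since 761 < 2271, 2271 is deficient.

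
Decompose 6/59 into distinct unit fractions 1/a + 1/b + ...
1/10 + 1/590

Greedy algorithm:
6/59: ceiling(59/6) = 10, use 1/10
1/590: ceiling(590/1) = 590, use 1/590
Result: 6/59 = 1/10 + 1/590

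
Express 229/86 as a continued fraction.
[2; 1, 1, 1, 28]

Euclidean algorithm steps:
229 = 2 × 86 + 57
86 = 1 × 57 + 29
57 = 1 × 29 + 28
29 = 1 × 28 + 1
28 = 28 × 1 + 0
Continued fraction: [2; 1, 1, 1, 28]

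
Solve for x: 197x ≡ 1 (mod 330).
263

gcd(197, 330) = 1, so the inverse exists.
Extended Euclidean algorithm on (330, 197):
330 = 1 × 197 + 133  ⟹  133 = (1)·330 + (-1)·197
197 = 1 × 133 + 64  ⟹  64 = (-1)·330 + (2)·197
133 = 2 × 64 + 5  ⟹  5 = (3)·330 + (-5)·197
64 = 12 × 5 + 4  ⟹  4 = (-37)·330 + (62)·197
5 = 1 × 4 + 1  ⟹  1 = (40)·330 + (-67)·197
So (-67)·197 ≡ 1 (mod 330), i.e. 197^(-1) ≡ -67 ≡ 263 (mod 330).
Check: 197 × 263 = 51811 ≡ 1 (mod 330)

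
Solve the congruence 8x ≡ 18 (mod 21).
x ≡ 18 (mod 21)

gcd(8, 21) = 1, which divides 18, so solutions exist.
Find 8^(-1) mod 21 by the extended Euclidean algorithm:
21 = 2 × 8 + 5  ⟹  5 = (1)·21 + (-2)·8
8 = 1 × 5 + 3  ⟹  3 = (-1)·21 + (3)·8
5 = 1 × 3 + 2  ⟹  2 = (2)·21 + (-5)·8
3 = 1 × 2 + 1  ⟹  1 = (-3)·21 + (8)·8
So (8)·8 ≡ 1 (mod 21), i.e. 8^(-1) ≡ 8 (mod 21).
x ≡ 8 × 18 = 144 ≡ 18 (mod 21).
Check: 8 × 18 = 144 ≡ 18 (mod 21).
Unique solution: x ≡ 18 (mod 21)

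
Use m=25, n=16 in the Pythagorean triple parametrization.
(369, 800, 881)

Euclid's formula: a = m² - n², b = 2mn, c = m² + n²
m = 25, n = 16
a = 25² - 16² = 625 - 256 = 369
b = 2 × 25 × 16 = 800
c = 25² + 16² = 625 + 256 = 881
Verification: 369² + 800² = 136161 + 640000 = 776161 = 881² ✓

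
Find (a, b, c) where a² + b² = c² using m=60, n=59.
(119, 7080, 7081)

Euclid's formula: a = m² - n², b = 2mn, c = m² + n²
m = 60, n = 59
a = 60² - 59² = 3600 - 3481 = 119
b = 2 × 60 × 59 = 7080
c = 60² + 59² = 3600 + 3481 = 7081
Verification: 119² + 7080² = 14161 + 50126400 = 50140561 = 7081² ✓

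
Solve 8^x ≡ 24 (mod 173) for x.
10

Baby-step giant-step with step n = ⌈√173⌉ = 14.
Baby steps 8^j mod 173 (j:value) for j=0..13: 0:1, 1:8, 2:64, 3:166, 4:117, 5:71, 6:49, 7:46, 8:22, 9:3, 10:24, 11:19, 12:152, 13:5.
h = 24 is already in the table at j=10, so x = 10.
Check: 8^10 ≡ 24 (mod 173).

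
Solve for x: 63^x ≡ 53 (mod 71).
11

Baby-step giant-step with step n = ⌈√71⌉ = 9.
Baby steps 63^j mod 71 (j:value) for j=0..8: 0:1, 1:63, 2:64, 3:56, 4:49, 5:34, 6:12, 7:46, 8:58.
Giant-step multiplier: 63^(-9) ≡ 63^(70-9) = 63^61 ≡ 28 (mod 71).
Giant steps γ_i = 53·28^i mod 71: γ_0=53, γ_1=64 (in table at j=2).
x = i·n + j = 1·9 + 2 = 11.
Check: 63^11 ≡ 53 (mod 71).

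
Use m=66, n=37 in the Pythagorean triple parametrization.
(2987, 4884, 5725)

Euclid's formula: a = m² - n², b = 2mn, c = m² + n²
m = 66, n = 37
a = 66² - 37² = 4356 - 1369 = 2987
b = 2 × 66 × 37 = 4884
c = 66² + 37² = 4356 + 1369 = 5725
Verification: 2987² + 4884² = 8922169 + 23853456 = 32775625 = 5725² ✓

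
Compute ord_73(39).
72

73 is prime, so ord(39) divides φ(73) = 72.
Divisors of 72: 1, 2, 3, 4, 6, 8, 9, 12, 18, 24, 36, 72.
Repeated squaring: 39^1 ≡ 39, 39^2 ≡ 61, 39^4 ≡ 71, 39^8 ≡ 4, 39^16 ≡ 16, 39^32 ≡ 37, 39^64 ≡ 55 (mod 73).
Test 39^d mod 73 for each divisor d in increasing order:
39^1 ≡ 39
39^2 ≡ 61
39^3 = 39^2·39^1 ≡ 43
39^4 ≡ 71
39^6 = 39^4·39^2 ≡ 24
39^8 ≡ 4
39^9 = 39^8·39^1 ≡ 10
39^12 = 39^8·39^4 ≡ 65
39^18 = 39^16·39^2 ≡ 27
39^24 = 39^16·39^8 ≡ 64
39^36 = 39^32·39^4 ≡ 72
39^72 = 39^64·39^8 ≡ 1  ← first divisor giving 1
The order is 72.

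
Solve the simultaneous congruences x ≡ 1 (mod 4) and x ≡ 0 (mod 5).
5

Using Chinese Remainder Theorem:
M = 4 × 5 = 20
M1 = 5, M2 = 4
y1 = 5^(-1) mod 4 = 1
y2 = 4^(-1) mod 5 = 4
x = (1×5×1 + 0×4×4) mod 20 = 5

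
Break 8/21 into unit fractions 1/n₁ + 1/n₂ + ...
1/3 + 1/21

Greedy algorithm:
8/21: ceiling(21/8) = 3, use 1/3
1/21: ceiling(21/1) = 21, use 1/21
Result: 8/21 = 1/3 + 1/21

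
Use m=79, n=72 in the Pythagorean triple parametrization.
(1057, 11376, 11425)

Euclid's formula: a = m² - n², b = 2mn, c = m² + n²
m = 79, n = 72
a = 79² - 72² = 6241 - 5184 = 1057
b = 2 × 79 × 72 = 11376
c = 79² + 72² = 6241 + 5184 = 11425
Verification: 1057² + 11376² = 1117249 + 129413376 = 130530625 = 11425² ✓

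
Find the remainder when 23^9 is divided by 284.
39

Repeated squaring. Binary of 9 = 1001.
23^1 ≡ 23 (mod 284); 23^2 ≡ 245 (mod 284); 23^4 ≡ 101 (mod 284); 23^8 ≡ 261 (mod 284)
23^9 = 23^1 × 23^8 ≡ 39 (mod 284)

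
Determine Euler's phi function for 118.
58

118 = 2 × 59
φ(n) = n × ∏(1 - 1/p) for each prime p dividing n
φ(118) = 118 × (1 - 1/2) × (1 - 1/59) = 58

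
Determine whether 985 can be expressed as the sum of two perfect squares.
12² + 29² (a=12, b=29)

Factorization: 985 = 5 × 197
By Fermat: n is sum of two squares iff every prime p ≡ 3 (mod 4) appears to even power.
All primes ≡ 3 (mod 4) appear to even power.
Search a = 0, 1, 2, … for 985 - a² a perfect square: first hit at a = 12: 985 - 144 = 841 = 29².
985 = 12² + 29² = 144 + 841 ✓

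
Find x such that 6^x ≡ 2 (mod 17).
2

Baby-step giant-step with step n = ⌈√17⌉ = 5.
Baby steps 6^j mod 17 (j:value) for j=0..4: 0:1, 1:6, 2:2, 3:12, 4:4.
h = 2 is already in the table at j=2, so x = 2.
Check: 6^2 ≡ 2 (mod 17).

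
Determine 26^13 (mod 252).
152

Repeated squaring. Binary of 13 = 1101.
26^1 ≡ 26 (mod 252); 26^2 ≡ 172 (mod 252); 26^4 ≡ 100 (mod 252); 26^8 ≡ 172 (mod 252)
26^13 = 26^1 × 26^4 × 26^8 ≡ 152 (mod 252)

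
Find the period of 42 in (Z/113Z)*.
16

113 is prime, so ord(42) divides φ(113) = 112.
Divisors of 112: 1, 2, 4, 7, 8, 14, 16, 28, 56, 112.
Repeated squaring: 42^1 ≡ 42, 42^2 ≡ 69, 42^4 ≡ 15, 42^8 ≡ 112, 42^16 ≡ 1, 42^32 ≡ 1, 42^64 ≡ 1 (mod 113).
Test 42^d mod 113 for each divisor d in increasing order:
42^1 ≡ 42
42^2 ≡ 69
42^4 ≡ 15
42^7 = 42^4·42^2·42^1 ≡ 78
42^8 ≡ 112
42^14 = 42^8·42^4·42^2 ≡ 95
42^16 ≡ 1  ← first divisor giving 1
The order is 16.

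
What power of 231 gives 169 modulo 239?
218

Baby-step giant-step with step n = ⌈√239⌉ = 16.
Baby steps 231^j mod 239 (j:value) for j=0..15: 0:1, 1:231, 2:64, 3:205, 4:33, 5:214, 6:200, 7:73, 8:133, 9:131, 10:147, 11:19, 12:87, 13:21, 14:71, 15:149.
Giant-step multiplier: 231^(-16) ≡ 231^(238-16) = 231^222 ≡ 80 (mod 239).
Giant steps γ_i = 169·80^i mod 239: γ_0=169, γ_1=136, γ_2=125, γ_3=201, γ_4=67, γ_5=102, γ_6=34, γ_7=91, γ_8=110, γ_9=196, γ_10=145, γ_11=128, γ_12=202, γ_13=147 (in table at j=10).
x = i·n + j = 13·16 + 10 = 218.
Check: 231^218 ≡ 169 (mod 239).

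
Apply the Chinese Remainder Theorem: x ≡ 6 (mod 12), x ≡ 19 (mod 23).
42

Using Chinese Remainder Theorem:
M = 12 × 23 = 276
M1 = 23, M2 = 12
y1 = 23^(-1) mod 12 = 11
y2 = 12^(-1) mod 23 = 2
x = (6×23×11 + 19×12×2) mod 276 = 42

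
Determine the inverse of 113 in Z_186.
107

gcd(113, 186) = 1, so the inverse exists.
Extended Euclidean algorithm on (186, 113):
186 = 1 × 113 + 73  ⟹  73 = (1)·186 + (-1)·113
113 = 1 × 73 + 40  ⟹  40 = (-1)·186 + (2)·113
73 = 1 × 40 + 33  ⟹  33 = (2)·186 + (-3)·113
40 = 1 × 33 + 7  ⟹  7 = (-3)·186 + (5)·113
33 = 4 × 7 + 5  ⟹  5 = (14)·186 + (-23)·113
7 = 1 × 5 + 2  ⟹  2 = (-17)·186 + (28)·113
5 = 2 × 2 + 1  ⟹  1 = (48)·186 + (-79)·113
So (-79)·113 ≡ 1 (mod 186), i.e. 113^(-1) ≡ -79 ≡ 107 (mod 186).
Check: 113 × 107 = 12091 ≡ 1 (mod 186)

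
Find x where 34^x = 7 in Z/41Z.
21

Baby-step giant-step with step n = ⌈√41⌉ = 7.
Baby steps 34^j mod 41 (j:value) for j=0..6: 0:1, 1:34, 2:8, 3:26, 4:23, 5:3, 6:20.
Giant-step multiplier: 34^(-7) ≡ 34^(40-7) = 34^33 ≡ 12 (mod 41).
Giant steps γ_i = 7·12^i mod 41: γ_0=7, γ_1=2, γ_2=24, γ_3=1 (in table at j=0).
x = i·n + j = 3·7 + 0 = 21.
Check: 34^21 ≡ 7 (mod 41).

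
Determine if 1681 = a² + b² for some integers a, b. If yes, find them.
0² + 41² (a=0, b=41)

Factorization: 1681 = 41^2
By Fermat: n is sum of two squares iff every prime p ≡ 3 (mod 4) appears to even power.
All primes ≡ 3 (mod 4) appear to even power.
Search a = 0, 1, 2, … for 1681 - a² a perfect square: first hit at a = 0: 1681 - 0 = 1681 = 41².
1681 = 0² + 41² = 0 + 1681 ✓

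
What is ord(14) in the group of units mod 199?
99

199 is prime, so ord(14) divides φ(199) = 198.
Divisors of 198: 1, 2, 3, 6, 9, 11, 18, 22, 33, 66, 99, 198.
Repeated squaring: 14^1 ≡ 14, 14^2 ≡ 196, 14^4 ≡ 9, 14^8 ≡ 81, 14^16 ≡ 193, 14^32 ≡ 36, 14^64 ≡ 102, 14^128 ≡ 56 (mod 199).
Test 14^d mod 199 for each divisor d in increasing order:
14^1 ≡ 14
14^2 ≡ 196
14^3 = 14^2·14^1 ≡ 157
14^6 = 14^4·14^2 ≡ 172
14^9 = 14^8·14^1 ≡ 139
14^11 = 14^8·14^2·14^1 ≡ 180
14^18 = 14^16·14^2 ≡ 18
14^22 = 14^16·14^4·14^2 ≡ 162
14^33 = 14^32·14^1 ≡ 106
14^66 = 14^64·14^2 ≡ 92
14^99 = 14^64·14^32·14^2·14^1 ≡ 1  ← first divisor giving 1
The order is 99.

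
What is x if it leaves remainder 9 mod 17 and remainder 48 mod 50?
298

Using Chinese Remainder Theorem:
M = 17 × 50 = 850
M1 = 50, M2 = 17
y1 = 50^(-1) mod 17 = 16
y2 = 17^(-1) mod 50 = 3
x = (9×50×16 + 48×17×3) mod 850 = 298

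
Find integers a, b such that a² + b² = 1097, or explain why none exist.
16² + 29² (a=16, b=29)

Factorization: 1097 = 1097
By Fermat: n is sum of two squares iff every prime p ≡ 3 (mod 4) appears to even power.
All primes ≡ 3 (mod 4) appear to even power.
Search a = 0, 1, 2, … for 1097 - a² a perfect square: first hit at a = 16: 1097 - 256 = 841 = 29².
1097 = 16² + 29² = 256 + 841 ✓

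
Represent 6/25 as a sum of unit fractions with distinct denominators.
1/5 + 1/25

Greedy algorithm:
6/25: ceiling(25/6) = 5, use 1/5
1/25: ceiling(25/1) = 25, use 1/25
Result: 6/25 = 1/5 + 1/25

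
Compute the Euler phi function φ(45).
24

45 = 3^2 × 5
φ(n) = n × ∏(1 - 1/p) for each prime p dividing n
φ(45) = 45 × (1 - 1/3) × (1 - 1/5) = 24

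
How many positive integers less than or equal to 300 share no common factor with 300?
80

300 = 2^2 × 3 × 5^2
φ(n) = n × ∏(1 - 1/p) for each prime p dividing n
φ(300) = 300 × (1 - 1/2) × (1 - 1/3) × (1 - 1/5) = 80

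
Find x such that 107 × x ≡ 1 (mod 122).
65

gcd(107, 122) = 1, so the inverse exists.
Extended Euclidean algorithm on (122, 107):
122 = 1 × 107 + 15  ⟹  15 = (1)·122 + (-1)·107
107 = 7 × 15 + 2  ⟹  2 = (-7)·122 + (8)·107
15 = 7 × 2 + 1  ⟹  1 = (50)·122 + (-57)·107
So (-57)·107 ≡ 1 (mod 122), i.e. 107^(-1) ≡ -57 ≡ 65 (mod 122).
Check: 107 × 65 = 6955 ≡ 1 (mod 122)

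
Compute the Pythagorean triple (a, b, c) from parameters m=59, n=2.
(3477, 236, 3485)

Euclid's formula: a = m² - n², b = 2mn, c = m² + n²
m = 59, n = 2
a = 59² - 2² = 3481 - 4 = 3477
b = 2 × 59 × 2 = 236
c = 59² + 2² = 3481 + 4 = 3485
Verification: 3477² + 236² = 12089529 + 55696 = 12145225 = 3485² ✓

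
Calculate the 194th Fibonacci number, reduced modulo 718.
669

Matrix identity: Q^n = [[F_(n+1), F_n], [F_n, F_(n-1)]] with Q = [[1,1],[1,0]].
n = 194 = 11000010₂. Square-and-multiply, entries mod 718:
Q^1 = [[1,1],[1,0]]
Q^3 = (Q^1)²·Q = [[3,2],[2,1]]
Q^6 = (Q^3)² = [[13,8],[8,5]]
Q^12 = (Q^6)² = [[233,144],[144,89]]
Q^24 = (Q^12)² = [[353,416],[416,655]]
Q^48 = (Q^24)² = [[413,16],[16,397]]
Q^97 = (Q^48)²·Q = [[695,659],[659,36]]
Q^194 = (Q^97)² = [[420,669],[669,469]]
F_194 mod 718 = Q^194[0][1] = 669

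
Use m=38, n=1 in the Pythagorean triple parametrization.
(1443, 76, 1445)

Euclid's formula: a = m² - n², b = 2mn, c = m² + n²
m = 38, n = 1
a = 38² - 1² = 1444 - 1 = 1443
b = 2 × 38 × 1 = 76
c = 38² + 1² = 1444 + 1 = 1445
Verification: 1443² + 76² = 2082249 + 5776 = 2088025 = 1445² ✓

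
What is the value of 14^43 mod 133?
98

Repeated squaring. Binary of 43 = 101011.
14^1 ≡ 14 (mod 133); 14^2 ≡ 63 (mod 133); 14^4 ≡ 112 (mod 133); 14^8 ≡ 42 (mod 133); 14^16 ≡ 35 (mod 133); 14^32 ≡ 28 (mod 133)
14^43 = 14^1 × 14^2 × 14^8 × 14^32 ≡ 98 (mod 133)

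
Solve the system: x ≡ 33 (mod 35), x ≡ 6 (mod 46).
558

Using Chinese Remainder Theorem:
M = 35 × 46 = 1610
M1 = 46, M2 = 35
y1 = 46^(-1) mod 35 = 16
y2 = 35^(-1) mod 46 = 25
x = (33×46×16 + 6×35×25) mod 1610 = 558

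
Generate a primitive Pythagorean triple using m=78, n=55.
(3059, 8580, 9109)

Euclid's formula: a = m² - n², b = 2mn, c = m² + n²
m = 78, n = 55
a = 78² - 55² = 6084 - 3025 = 3059
b = 2 × 78 × 55 = 8580
c = 78² + 55² = 6084 + 3025 = 9109
Verification: 3059² + 8580² = 9357481 + 73616400 = 82973881 = 9109² ✓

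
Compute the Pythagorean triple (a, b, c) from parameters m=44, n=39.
(415, 3432, 3457)

Euclid's formula: a = m² - n², b = 2mn, c = m² + n²
m = 44, n = 39
a = 44² - 39² = 1936 - 1521 = 415
b = 2 × 44 × 39 = 3432
c = 44² + 39² = 1936 + 1521 = 3457
Verification: 415² + 3432² = 172225 + 11778624 = 11950849 = 3457² ✓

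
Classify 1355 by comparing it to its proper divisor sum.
deficient

Proper divisors of 1355: sum = 1 + 5 + 271 = 277
Since 277 < 1355, 1355 is deficient.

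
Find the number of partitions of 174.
397125074750

p(n) counts ways to write n as a sum of positive integers (order ignored).
Euler's pentagonal recurrence: p(k) = p(k-1) + p(k-2) - p(k-5) - p(k-7) + p(k-12) + p(k-15) - ... (offsets j(3j∓1)/2, signs ++--, p(0)=1, p(<0)=0).
DP table for k = 0..173: p(0)=1, p(1)=1, p(2)=2, p(3)=3, p(4)=5, p(5)=7, p(6)=11, p(7)=15, p(8)=22, p(9)=30, p(10)=42, p(11)=56, p(12)=77, p(13)=101, p(14)=135, p(15)=176, p(16)=231, p(17)=297, p(18)=385, p(19)=490, p(20)=627, p(21)=792, p(22)=1002, p(23)=1255, p(24)=1575, p(25)=1958, p(26)=2436, p(27)=3010, p(28)=3718, p(29)=4565, p(30)=5604, p(31)=6842, p(32)=8349, p(33)=10143, p(34)=12310, p(35)=14883, p(36)=17977, p(37)=21637, p(38)=26015, p(39)=31185, p(40)=37338, p(41)=44583, p(42)=53174, p(43)=63261, p(44)=75175, p(45)=89134, p(46)=105558, p(47)=124754, p(48)=147273, p(49)=173525, p(50)=204226, p(51)=239943, p(52)=281589, p(53)=329931, p(54)=386155, p(55)=451276, p(56)=526823, p(57)=614154, p(58)=715220, p(59)=831820, p(60)=966467, p(61)=1121505, p(62)=1300156, p(63)=1505499, p(64)=1741630, p(65)=2012558, p(66)=2323520, p(67)=2679689, p(68)=3087735, p(69)=3554345, p(70)=4087968, p(71)=4697205, p(72)=5392783, p(73)=6185689, p(74)=7089500, p(75)=8118264, p(76)=9289091, p(77)=10619863, p(78)=12132164, p(79)=13848650, p(80)=15796476, p(81)=18004327, p(82)=20506255, p(83)=23338469, p(84)=26543660, p(85)=30167357, p(86)=34262962, p(87)=38887673, p(88)=44108109, p(89)=49995925, p(90)=56634173, p(91)=64112359, p(92)=72533807, p(93)=82010177, p(94)=92669720, p(95)=104651419, p(96)=118114304, p(97)=133230930, p(98)=150198136, p(99)=169229875, p(100)=190569292, p(101)=214481126, p(102)=241265379, p(103)=271248950, p(104)=304801365, p(105)=342325709, p(106)=384276336, p(107)=431149389, p(108)=483502844, p(109)=541946240, p(110)=607163746, p(111)=679903203, p(112)=761002156, p(113)=851376628, p(114)=952050665, p(115)=1064144451, p(116)=1188908248, p(117)=1327710076, p(118)=1482074143, p(119)=1653668665, p(120)=1844349560, p(121)=2056148051, p(122)=2291320912, p(123)=2552338241, p(124)=2841940500, p(125)=3163127352, p(126)=3519222692, p(127)=3913864295, p(128)=4351078600, p(129)=4835271870, p(130)=5371315400, p(131)=5964539504, p(132)=6620830889, p(133)=7346629512, p(134)=8149040695, p(135)=9035836076, p(136)=10015581680, p(137)=11097645016, p(138)=12292341831, p(139)=13610949895, p(140)=15065878135, p(141)=16670689208, p(142)=18440293320, p(143)=20390982757, p(144)=22540654445, p(145)=24908858009, p(146)=27517052599, p(147)=30388671978, p(148)=33549419497, p(149)=37027355200, p(150)=40853235313, p(151)=45060624582, p(152)=49686288421, p(153)=54770336324, p(154)=60356673280, p(155)=66493182097, p(156)=73232243759, p(157)=80630964769, p(158)=88751778802, p(159)=97662728555, p(160)=107438159466, p(161)=118159068427, p(162)=129913904637, p(163)=142798995930, p(164)=156919475295, p(165)=172389800255, p(166)=189334822579, p(167)=207890420102, p(168)=228204732751, p(169)=250438925115, p(170)=274768617130, p(171)=301384802048, p(172)=330495499613, p(173)=362326859895.
Final step: p(174) = p(173) + p(172) - p(169) - p(167) + p(162) + p(159) - p(152) - p(148) + p(139) + p(134) - p(123) - p(117) + p(104) + p(97) - p(82) - p(74) + p(57) + p(48) - p(29) - p(19)
= 362326859895 + 330495499613 - 250438925115 - 207890420102 + 129913904637 + 97662728555 - 49686288421 - 33549419497 + 13610949895 + 8149040695 - 2552338241 - 1327710076 + 304801365 + 133230930 - 20506255 - 7089500 + 614154 + 147273 - 4565 - 490
= 397125074750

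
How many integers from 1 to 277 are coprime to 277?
276

277 = 277
φ(n) = n × ∏(1 - 1/p) for each prime p dividing n
φ(277) = 277 × (1 - 1/277) = 276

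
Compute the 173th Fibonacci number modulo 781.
706

Matrix identity: Q^n = [[F_(n+1), F_n], [F_n, F_(n-1)]] with Q = [[1,1],[1,0]].
n = 173 = 10101101₂. Square-and-multiply, entries mod 781:
Q^1 = [[1,1],[1,0]]
Q^2 = (Q^1)² = [[2,1],[1,1]]
Q^5 = (Q^2)²·Q = [[8,5],[5,3]]
Q^10 = (Q^5)² = [[89,55],[55,34]]
Q^21 = (Q^10)²·Q = [[529,12],[12,517]]
Q^43 = (Q^21)²·Q = [[443,387],[387,56]]
Q^86 = (Q^43)² = [[35,206],[206,610]]
Q^173 = (Q^86)²·Q = [[25,706],[706,100]]
F_173 mod 781 = Q^173[0][1] = 706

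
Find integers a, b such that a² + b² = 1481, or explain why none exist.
16² + 35² (a=16, b=35)

Factorization: 1481 = 1481
By Fermat: n is sum of two squares iff every prime p ≡ 3 (mod 4) appears to even power.
All primes ≡ 3 (mod 4) appear to even power.
Search a = 0, 1, 2, … for 1481 - a² a perfect square: first hit at a = 16: 1481 - 256 = 1225 = 35².
1481 = 16² + 35² = 256 + 1225 ✓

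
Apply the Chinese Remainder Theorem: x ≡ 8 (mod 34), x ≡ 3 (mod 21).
654

Using Chinese Remainder Theorem:
M = 34 × 21 = 714
M1 = 21, M2 = 34
y1 = 21^(-1) mod 34 = 13
y2 = 34^(-1) mod 21 = 13
x = (8×21×13 + 3×34×13) mod 714 = 654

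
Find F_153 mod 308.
90

Matrix identity: Q^n = [[F_(n+1), F_n], [F_n, F_(n-1)]] with Q = [[1,1],[1,0]].
n = 153 = 10011001₂. Square-and-multiply, entries mod 308:
Q^1 = [[1,1],[1,0]]
Q^2 = (Q^1)² = [[2,1],[1,1]]
Q^4 = (Q^2)² = [[5,3],[3,2]]
Q^9 = (Q^4)²·Q = [[55,34],[34,21]]
Q^19 = (Q^9)²·Q = [[297,177],[177,120]]
Q^38 = (Q^19)² = [[34,197],[197,145]]
Q^76 = (Q^38)² = [[233,151],[151,82]]
Q^153 = (Q^76)²·Q = [[223,90],[90,133]]
F_153 mod 308 = Q^153[0][1] = 90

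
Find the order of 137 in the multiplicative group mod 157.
156

157 is prime, so ord(137) divides φ(157) = 156.
Divisors of 156: 1, 2, 3, 4, 6, 12, 13, 26, 39, 52, 78, 156.
Repeated squaring: 137^1 ≡ 137, 137^2 ≡ 86, 137^4 ≡ 17, 137^8 ≡ 132, 137^16 ≡ 154, 137^32 ≡ 9, 137^64 ≡ 81, 137^128 ≡ 124 (mod 157).
Test 137^d mod 157 for each divisor d in increasing order:
137^1 ≡ 137
137^2 ≡ 86
137^3 = 137^2·137^1 ≡ 7
137^4 ≡ 17
137^6 = 137^4·137^2 ≡ 49
137^12 = 137^8·137^4 ≡ 46
137^13 = 137^8·137^4·137^1 ≡ 22
137^26 = 137^16·137^8·137^2 ≡ 13
137^39 = 137^32·137^4·137^2·137^1 ≡ 129
137^52 = 137^32·137^16·137^4 ≡ 12
137^78 = 137^64·137^8·137^4·137^2 ≡ 156
137^156 = 137^128·137^16·137^8·137^4 ≡ 1  ← first divisor giving 1
The order is 156.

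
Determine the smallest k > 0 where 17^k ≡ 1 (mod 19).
9

19 is prime, so ord(17) divides φ(19) = 18.
Divisors of 18: 1, 2, 3, 6, 9, 18.
Repeated squaring: 17^1 ≡ 17, 17^2 ≡ 4, 17^4 ≡ 16, 17^8 ≡ 9, 17^16 ≡ 5 (mod 19).
Test 17^d mod 19 for each divisor d in increasing order:
17^1 ≡ 17
17^2 ≡ 4
17^3 = 17^2·17^1 ≡ 11
17^6 = 17^4·17^2 ≡ 7
17^9 = 17^8·17^1 ≡ 1  ← first divisor giving 1
The order is 9.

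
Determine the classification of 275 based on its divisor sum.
deficient

Proper divisors of 275: sum = 1 + 5 + 11 + 25 + 55 = 97
Since 97 < 275, 275 is deficient.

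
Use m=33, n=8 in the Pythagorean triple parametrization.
(1025, 528, 1153)

Euclid's formula: a = m² - n², b = 2mn, c = m² + n²
m = 33, n = 8
a = 33² - 8² = 1089 - 64 = 1025
b = 2 × 33 × 8 = 528
c = 33² + 8² = 1089 + 64 = 1153
Verification: 1025² + 528² = 1050625 + 278784 = 1329409 = 1153² ✓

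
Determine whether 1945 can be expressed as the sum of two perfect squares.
3² + 44² (a=3, b=44)

Factorization: 1945 = 5 × 389
By Fermat: n is sum of two squares iff every prime p ≡ 3 (mod 4) appears to even power.
All primes ≡ 3 (mod 4) appear to even power.
Search a = 0, 1, 2, … for 1945 - a² a perfect square: first hit at a = 3: 1945 - 9 = 1936 = 44².
1945 = 3² + 44² = 9 + 1936 ✓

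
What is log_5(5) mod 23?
1

Baby-step giant-step with step n = ⌈√23⌉ = 5.
Baby steps 5^j mod 23 (j:value) for j=0..4: 0:1, 1:5, 2:2, 3:10, 4:4.
h = 5 is already in the table at j=1, so x = 1.
Check: 5^1 ≡ 5 (mod 23).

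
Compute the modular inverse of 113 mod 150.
77

gcd(113, 150) = 1, so the inverse exists.
Extended Euclidean algorithm on (150, 113):
150 = 1 × 113 + 37  ⟹  37 = (1)·150 + (-1)·113
113 = 3 × 37 + 2  ⟹  2 = (-3)·150 + (4)·113
37 = 18 × 2 + 1  ⟹  1 = (55)·150 + (-73)·113
So (-73)·113 ≡ 1 (mod 150), i.e. 113^(-1) ≡ -73 ≡ 77 (mod 150).
Check: 113 × 77 = 8701 ≡ 1 (mod 150)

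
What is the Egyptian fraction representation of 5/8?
1/2 + 1/8

Greedy algorithm:
5/8: ceiling(8/5) = 2, use 1/2
1/8: ceiling(8/1) = 8, use 1/8
Result: 5/8 = 1/2 + 1/8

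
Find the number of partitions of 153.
54770336324

p(n) counts ways to write n as a sum of positive integers (order ignored).
Euler's pentagonal recurrence: p(k) = p(k-1) + p(k-2) - p(k-5) - p(k-7) + p(k-12) + p(k-15) - ... (offsets j(3j∓1)/2, signs ++--, p(0)=1, p(<0)=0).
DP table for k = 0..152: p(0)=1, p(1)=1, p(2)=2, p(3)=3, p(4)=5, p(5)=7, p(6)=11, p(7)=15, p(8)=22, p(9)=30, p(10)=42, p(11)=56, p(12)=77, p(13)=101, p(14)=135, p(15)=176, p(16)=231, p(17)=297, p(18)=385, p(19)=490, p(20)=627, p(21)=792, p(22)=1002, p(23)=1255, p(24)=1575, p(25)=1958, p(26)=2436, p(27)=3010, p(28)=3718, p(29)=4565, p(30)=5604, p(31)=6842, p(32)=8349, p(33)=10143, p(34)=12310, p(35)=14883, p(36)=17977, p(37)=21637, p(38)=26015, p(39)=31185, p(40)=37338, p(41)=44583, p(42)=53174, p(43)=63261, p(44)=75175, p(45)=89134, p(46)=105558, p(47)=124754, p(48)=147273, p(49)=173525, p(50)=204226, p(51)=239943, p(52)=281589, p(53)=329931, p(54)=386155, p(55)=451276, p(56)=526823, p(57)=614154, p(58)=715220, p(59)=831820, p(60)=966467, p(61)=1121505, p(62)=1300156, p(63)=1505499, p(64)=1741630, p(65)=2012558, p(66)=2323520, p(67)=2679689, p(68)=3087735, p(69)=3554345, p(70)=4087968, p(71)=4697205, p(72)=5392783, p(73)=6185689, p(74)=7089500, p(75)=8118264, p(76)=9289091, p(77)=10619863, p(78)=12132164, p(79)=13848650, p(80)=15796476, p(81)=18004327, p(82)=20506255, p(83)=23338469, p(84)=26543660, p(85)=30167357, p(86)=34262962, p(87)=38887673, p(88)=44108109, p(89)=49995925, p(90)=56634173, p(91)=64112359, p(92)=72533807, p(93)=82010177, p(94)=92669720, p(95)=104651419, p(96)=118114304, p(97)=133230930, p(98)=150198136, p(99)=169229875, p(100)=190569292, p(101)=214481126, p(102)=241265379, p(103)=271248950, p(104)=304801365, p(105)=342325709, p(106)=384276336, p(107)=431149389, p(108)=483502844, p(109)=541946240, p(110)=607163746, p(111)=679903203, p(112)=761002156, p(113)=851376628, p(114)=952050665, p(115)=1064144451, p(116)=1188908248, p(117)=1327710076, p(118)=1482074143, p(119)=1653668665, p(120)=1844349560, p(121)=2056148051, p(122)=2291320912, p(123)=2552338241, p(124)=2841940500, p(125)=3163127352, p(126)=3519222692, p(127)=3913864295, p(128)=4351078600, p(129)=4835271870, p(130)=5371315400, p(131)=5964539504, p(132)=6620830889, p(133)=7346629512, p(134)=8149040695, p(135)=9035836076, p(136)=10015581680, p(137)=11097645016, p(138)=12292341831, p(139)=13610949895, p(140)=15065878135, p(141)=16670689208, p(142)=18440293320, p(143)=20390982757, p(144)=22540654445, p(145)=24908858009, p(146)=27517052599, p(147)=30388671978, p(148)=33549419497, p(149)=37027355200, p(150)=40853235313, p(151)=45060624582, p(152)=49686288421.
Final step: p(153) = p(152) + p(151) - p(148) - p(146) + p(141) + p(138) - p(131) - p(127) + p(118) + p(113) - p(102) - p(96) + p(83) + p(76) - p(61) - p(53) + p(36) + p(27) - p(8)
= 49686288421 + 45060624582 - 33549419497 - 27517052599 + 16670689208 + 12292341831 - 5964539504 - 3913864295 + 1482074143 + 851376628 - 241265379 - 118114304 + 23338469 + 9289091 - 1121505 - 329931 + 17977 + 3010 - 22
= 54770336324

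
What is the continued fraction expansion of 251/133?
[1; 1, 7, 1, 6, 2]

Euclidean algorithm steps:
251 = 1 × 133 + 118
133 = 1 × 118 + 15
118 = 7 × 15 + 13
15 = 1 × 13 + 2
13 = 6 × 2 + 1
2 = 2 × 1 + 0
Continued fraction: [1; 1, 7, 1, 6, 2]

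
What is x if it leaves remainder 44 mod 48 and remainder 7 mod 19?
140

Using Chinese Remainder Theorem:
M = 48 × 19 = 912
M1 = 19, M2 = 48
y1 = 19^(-1) mod 48 = 43
y2 = 48^(-1) mod 19 = 2
x = (44×19×43 + 7×48×2) mod 912 = 140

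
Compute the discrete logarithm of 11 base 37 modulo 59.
11

Baby-step giant-step with step n = ⌈√59⌉ = 8.
Baby steps 37^j mod 59 (j:value) for j=0..7: 0:1, 1:37, 2:12, 3:31, 4:26, 5:18, 6:17, 7:39.
Giant-step multiplier: 37^(-8) ≡ 37^(58-8) = 37^50 ≡ 35 (mod 59).
Giant steps γ_i = 11·35^i mod 59: γ_0=11, γ_1=31 (in table at j=3).
x = i·n + j = 1·8 + 3 = 11.
Check: 37^11 ≡ 11 (mod 59).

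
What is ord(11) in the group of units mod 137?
68

137 is prime, so ord(11) divides φ(137) = 136.
Divisors of 136: 1, 2, 4, 8, 17, 34, 68, 136.
Repeated squaring: 11^1 ≡ 11, 11^2 ≡ 121, 11^4 ≡ 119, 11^8 ≡ 50, 11^16 ≡ 34, 11^32 ≡ 60, 11^64 ≡ 38, 11^128 ≡ 74 (mod 137).
Test 11^d mod 137 for each divisor d in increasing order:
11^1 ≡ 11
11^2 ≡ 121
11^4 ≡ 119
11^8 ≡ 50
11^17 = 11^16·11^1 ≡ 100
11^34 = 11^32·11^2 ≡ 136
11^68 = 11^64·11^4 ≡ 1  ← first divisor giving 1
The order is 68.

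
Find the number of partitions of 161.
118159068427

p(n) counts ways to write n as a sum of positive integers (order ignored).
Euler's pentagonal recurrence: p(k) = p(k-1) + p(k-2) - p(k-5) - p(k-7) + p(k-12) + p(k-15) - ... (offsets j(3j∓1)/2, signs ++--, p(0)=1, p(<0)=0).
DP table for k = 0..160: p(0)=1, p(1)=1, p(2)=2, p(3)=3, p(4)=5, p(5)=7, p(6)=11, p(7)=15, p(8)=22, p(9)=30, p(10)=42, p(11)=56, p(12)=77, p(13)=101, p(14)=135, p(15)=176, p(16)=231, p(17)=297, p(18)=385, p(19)=490, p(20)=627, p(21)=792, p(22)=1002, p(23)=1255, p(24)=1575, p(25)=1958, p(26)=2436, p(27)=3010, p(28)=3718, p(29)=4565, p(30)=5604, p(31)=6842, p(32)=8349, p(33)=10143, p(34)=12310, p(35)=14883, p(36)=17977, p(37)=21637, p(38)=26015, p(39)=31185, p(40)=37338, p(41)=44583, p(42)=53174, p(43)=63261, p(44)=75175, p(45)=89134, p(46)=105558, p(47)=124754, p(48)=147273, p(49)=173525, p(50)=204226, p(51)=239943, p(52)=281589, p(53)=329931, p(54)=386155, p(55)=451276, p(56)=526823, p(57)=614154, p(58)=715220, p(59)=831820, p(60)=966467, p(61)=1121505, p(62)=1300156, p(63)=1505499, p(64)=1741630, p(65)=2012558, p(66)=2323520, p(67)=2679689, p(68)=3087735, p(69)=3554345, p(70)=4087968, p(71)=4697205, p(72)=5392783, p(73)=6185689, p(74)=7089500, p(75)=8118264, p(76)=9289091, p(77)=10619863, p(78)=12132164, p(79)=13848650, p(80)=15796476, p(81)=18004327, p(82)=20506255, p(83)=23338469, p(84)=26543660, p(85)=30167357, p(86)=34262962, p(87)=38887673, p(88)=44108109, p(89)=49995925, p(90)=56634173, p(91)=64112359, p(92)=72533807, p(93)=82010177, p(94)=92669720, p(95)=104651419, p(96)=118114304, p(97)=133230930, p(98)=150198136, p(99)=169229875, p(100)=190569292, p(101)=214481126, p(102)=241265379, p(103)=271248950, p(104)=304801365, p(105)=342325709, p(106)=384276336, p(107)=431149389, p(108)=483502844, p(109)=541946240, p(110)=607163746, p(111)=679903203, p(112)=761002156, p(113)=851376628, p(114)=952050665, p(115)=1064144451, p(116)=1188908248, p(117)=1327710076, p(118)=1482074143, p(119)=1653668665, p(120)=1844349560, p(121)=2056148051, p(122)=2291320912, p(123)=2552338241, p(124)=2841940500, p(125)=3163127352, p(126)=3519222692, p(127)=3913864295, p(128)=4351078600, p(129)=4835271870, p(130)=5371315400, p(131)=5964539504, p(132)=6620830889, p(133)=7346629512, p(134)=8149040695, p(135)=9035836076, p(136)=10015581680, p(137)=11097645016, p(138)=12292341831, p(139)=13610949895, p(140)=15065878135, p(141)=16670689208, p(142)=18440293320, p(143)=20390982757, p(144)=22540654445, p(145)=24908858009, p(146)=27517052599, p(147)=30388671978, p(148)=33549419497, p(149)=37027355200, p(150)=40853235313, p(151)=45060624582, p(152)=49686288421, p(153)=54770336324, p(154)=60356673280, p(155)=66493182097, p(156)=73232243759, p(157)=80630964769, p(158)=88751778802, p(159)=97662728555, p(160)=107438159466.
Final step: p(161) = p(160) + p(159) - p(156) - p(154) + p(149) + p(146) - p(139) - p(135) + p(126) + p(121) - p(110) - p(104) + p(91) + p(84) - p(69) - p(61) + p(44) + p(35) - p(16) - p(6)
= 107438159466 + 97662728555 - 73232243759 - 60356673280 + 37027355200 + 27517052599 - 13610949895 - 9035836076 + 3519222692 + 2056148051 - 607163746 - 304801365 + 64112359 + 26543660 - 3554345 - 1121505 + 75175 + 14883 - 231 - 11
= 118159068427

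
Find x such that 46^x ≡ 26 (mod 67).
28

Baby-step giant-step with step n = ⌈√67⌉ = 9.
Baby steps 46^j mod 67 (j:value) for j=0..8: 0:1, 1:46, 2:39, 3:52, 4:47, 5:18, 6:24, 7:32, 8:65.
Giant-step multiplier: 46^(-9) ≡ 46^(66-9) = 46^57 ≡ 8 (mod 67).
Giant steps γ_i = 26·8^i mod 67: γ_0=26, γ_1=7, γ_2=56, γ_3=46 (in table at j=1).
x = i·n + j = 3·9 + 1 = 28.
Check: 46^28 ≡ 26 (mod 67).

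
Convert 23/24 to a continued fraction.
[0; 1, 23]

Euclidean algorithm steps:
23 = 0 × 24 + 23
24 = 1 × 23 + 1
23 = 23 × 1 + 0
Continued fraction: [0; 1, 23]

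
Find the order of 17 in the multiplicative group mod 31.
30

31 is prime, so ord(17) divides φ(31) = 30.
Divisors of 30: 1, 2, 3, 5, 6, 10, 15, 30.
Repeated squaring: 17^1 ≡ 17, 17^2 ≡ 10, 17^4 ≡ 7, 17^8 ≡ 18, 17^16 ≡ 14 (mod 31).
Test 17^d mod 31 for each divisor d in increasing order:
17^1 ≡ 17
17^2 ≡ 10
17^3 = 17^2·17^1 ≡ 15
17^5 = 17^4·17^1 ≡ 26
17^6 = 17^4·17^2 ≡ 8
17^10 = 17^8·17^2 ≡ 25
17^15 = 17^8·17^4·17^2·17^1 ≡ 30
17^30 = 17^16·17^8·17^4·17^2 ≡ 1  ← first divisor giving 1
The order is 30.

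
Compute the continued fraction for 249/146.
[1; 1, 2, 2, 1, 1, 8]

Euclidean algorithm steps:
249 = 1 × 146 + 103
146 = 1 × 103 + 43
103 = 2 × 43 + 17
43 = 2 × 17 + 9
17 = 1 × 9 + 8
9 = 1 × 8 + 1
8 = 8 × 1 + 0
Continued fraction: [1; 1, 2, 2, 1, 1, 8]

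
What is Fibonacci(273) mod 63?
43

Matrix identity: Q^n = [[F_(n+1), F_n], [F_n, F_(n-1)]] with Q = [[1,1],[1,0]].
n = 273 = 100010001₂. Square-and-multiply, entries mod 63:
Q^1 = [[1,1],[1,0]]
Q^2 = (Q^1)² = [[2,1],[1,1]]
Q^4 = (Q^2)² = [[5,3],[3,2]]
Q^8 = (Q^4)² = [[34,21],[21,13]]
Q^17 = (Q^8)²·Q = [[1,22],[22,42]]
Q^34 = (Q^17)² = [[44,1],[1,43]]
Q^68 = (Q^34)² = [[47,24],[24,23]]
Q^136 = (Q^68)² = [[13,42],[42,34]]
Q^273 = (Q^136)²·Q = [[1,43],[43,21]]
F_273 mod 63 = Q^273[0][1] = 43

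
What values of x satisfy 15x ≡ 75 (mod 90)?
x ≡ 5 (mod 6)

gcd(15, 90) = 15, which divides 75, so solutions exist.
Divide through by 15: x ≡ 5 (mod 6).
The coefficient of x is now 1, so x ≡ 5 (mod 6).
Check: 15 × 5 = 75 ≡ 75 (mod 90).
x ≡ 5 (mod 6), giving 15 solutions mod 90.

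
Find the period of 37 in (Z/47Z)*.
23

47 is prime, so ord(37) divides φ(47) = 46.
Divisors of 46: 1, 2, 23, 46.
Repeated squaring: 37^1 ≡ 37, 37^2 ≡ 6, 37^4 ≡ 36, 37^8 ≡ 27, 37^16 ≡ 24, 37^32 ≡ 12 (mod 47).
Test 37^d mod 47 for each divisor d in increasing order:
37^1 ≡ 37
37^2 ≡ 6
37^23 = 37^16·37^4·37^2·37^1 ≡ 1  ← first divisor giving 1
The order is 23.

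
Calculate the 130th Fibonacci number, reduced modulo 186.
55

Matrix identity: Q^n = [[F_(n+1), F_n], [F_n, F_(n-1)]] with Q = [[1,1],[1,0]].
n = 130 = 10000010₂. Square-and-multiply, entries mod 186:
Q^1 = [[1,1],[1,0]]
Q^2 = (Q^1)² = [[2,1],[1,1]]
Q^4 = (Q^2)² = [[5,3],[3,2]]
Q^8 = (Q^4)² = [[34,21],[21,13]]
Q^16 = (Q^8)² = [[109,57],[57,52]]
Q^32 = (Q^16)² = [[64,63],[63,1]]
Q^65 = (Q^32)²·Q = [[70,67],[67,3]]
Q^130 = (Q^65)² = [[89,55],[55,34]]
F_130 mod 186 = Q^130[0][1] = 55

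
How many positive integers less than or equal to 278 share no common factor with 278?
138

278 = 2 × 139
φ(n) = n × ∏(1 - 1/p) for each prime p dividing n
φ(278) = 278 × (1 - 1/2) × (1 - 1/139) = 138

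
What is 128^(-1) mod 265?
147

gcd(128, 265) = 1, so the inverse exists.
Extended Euclidean algorithm on (265, 128):
265 = 2 × 128 + 9  ⟹  9 = (1)·265 + (-2)·128
128 = 14 × 9 + 2  ⟹  2 = (-14)·265 + (29)·128
9 = 4 × 2 + 1  ⟹  1 = (57)·265 + (-118)·128
So (-118)·128 ≡ 1 (mod 265), i.e. 128^(-1) ≡ -118 ≡ 147 (mod 265).
Check: 128 × 147 = 18816 ≡ 1 (mod 265)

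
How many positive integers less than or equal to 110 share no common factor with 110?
40

110 = 2 × 5 × 11
φ(n) = n × ∏(1 - 1/p) for each prime p dividing n
φ(110) = 110 × (1 - 1/2) × (1 - 1/5) × (1 - 1/11) = 40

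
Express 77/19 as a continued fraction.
[4; 19]

Euclidean algorithm steps:
77 = 4 × 19 + 1
19 = 19 × 1 + 0
Continued fraction: [4; 19]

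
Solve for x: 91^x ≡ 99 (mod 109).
29

Baby-step giant-step with step n = ⌈√109⌉ = 11.
Baby steps 91^j mod 109 (j:value) for j=0..10: 0:1, 1:91, 2:106, 3:54, 4:9, 5:56, 6:82, 7:50, 8:81, 9:68, 10:84.
Giant-step multiplier: 91^(-11) ≡ 91^(108-11) = 91^97 ≡ 39 (mod 109).
Giant steps γ_i = 99·39^i mod 109: γ_0=99, γ_1=46, γ_2=50 (in table at j=7).
x = i·n + j = 2·11 + 7 = 29.
Check: 91^29 ≡ 99 (mod 109).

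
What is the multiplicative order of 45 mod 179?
89

179 is prime, so ord(45) divides φ(179) = 178.
Divisors of 178: 1, 2, 89, 178.
Repeated squaring: 45^1 ≡ 45, 45^2 ≡ 56, 45^4 ≡ 93, 45^8 ≡ 57, 45^16 ≡ 27, 45^32 ≡ 13, 45^64 ≡ 169, 45^128 ≡ 100 (mod 179).
Test 45^d mod 179 for each divisor d in increasing order:
45^1 ≡ 45
45^2 ≡ 56
45^89 = 45^64·45^16·45^8·45^1 ≡ 1  ← first divisor giving 1
The order is 89.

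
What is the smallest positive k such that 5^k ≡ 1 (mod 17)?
16

17 is prime, so ord(5) divides φ(17) = 16.
Divisors of 16: 1, 2, 4, 8, 16.
Repeated squaring: 5^1 ≡ 5, 5^2 ≡ 8, 5^4 ≡ 13, 5^8 ≡ 16, 5^16 ≡ 1 (mod 17).
Test 5^d mod 17 for each divisor d in increasing order:
5^1 ≡ 5
5^2 ≡ 8
5^4 ≡ 13
5^8 ≡ 16
5^16 ≡ 1  ← first divisor giving 1
The order is 16.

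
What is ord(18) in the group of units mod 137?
34

137 is prime, so ord(18) divides φ(137) = 136.
Divisors of 136: 1, 2, 4, 8, 17, 34, 68, 136.
Repeated squaring: 18^1 ≡ 18, 18^2 ≡ 50, 18^4 ≡ 34, 18^8 ≡ 60, 18^16 ≡ 38, 18^32 ≡ 74, 18^64 ≡ 133, 18^128 ≡ 16 (mod 137).
Test 18^d mod 137 for each divisor d in increasing order:
18^1 ≡ 18
18^2 ≡ 50
18^4 ≡ 34
18^8 ≡ 60
18^17 = 18^16·18^1 ≡ 136
18^34 = 18^32·18^2 ≡ 1  ← first divisor giving 1
The order is 34.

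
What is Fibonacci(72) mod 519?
159

Matrix identity: Q^n = [[F_(n+1), F_n], [F_n, F_(n-1)]] with Q = [[1,1],[1,0]].
n = 72 = 1001000₂. Square-and-multiply, entries mod 519:
Q^1 = [[1,1],[1,0]]
Q^2 = (Q^1)² = [[2,1],[1,1]]
Q^4 = (Q^2)² = [[5,3],[3,2]]
Q^9 = (Q^4)²·Q = [[55,34],[34,21]]
Q^18 = (Q^9)² = [[29,508],[508,40]]
Q^36 = (Q^18)² = [[443,279],[279,164]]
Q^72 = (Q^36)² = [[58,159],[159,418]]
F_72 mod 519 = Q^72[0][1] = 159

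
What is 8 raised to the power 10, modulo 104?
64

Repeated squaring. Binary of 10 = 1010.
8^1 ≡ 8 (mod 104); 8^2 ≡ 64 (mod 104); 8^4 ≡ 40 (mod 104); 8^8 ≡ 40 (mod 104)
8^10 = 8^2 × 8^8 ≡ 64 (mod 104)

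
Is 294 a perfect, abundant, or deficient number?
abundant

Proper divisors of 294: sum = 1 + 2 + 3 + 6 + 7 + 14 + 21 + 42 + 49 + 98 + 147 = 390
Since 390 > 294, 294 is abundant.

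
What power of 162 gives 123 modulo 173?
153

Baby-step giant-step with step n = ⌈√173⌉ = 14.
Baby steps 162^j mod 173 (j:value) for j=0..13: 0:1, 1:162, 2:121, 3:53, 4:109, 5:12, 6:41, 7:68, 8:117, 9:97, 10:144, 11:146, 12:124, 13:20.
Giant-step multiplier: 162^(-14) ≡ 162^(172-14) = 162^158 ≡ 92 (mod 173).
Giant steps γ_i = 123·92^i mod 173: γ_0=123, γ_1=71, γ_2=131, γ_3=115, γ_4=27, γ_5=62, γ_6=168, γ_7=59, γ_8=65, γ_9=98, γ_10=20 (in table at j=13).
x = i·n + j = 10·14 + 13 = 153.
Check: 162^153 ≡ 123 (mod 173).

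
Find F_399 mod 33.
1

Matrix identity: Q^n = [[F_(n+1), F_n], [F_n, F_(n-1)]] with Q = [[1,1],[1,0]].
n = 399 = 110001111₂. Square-and-multiply, entries mod 33:
Q^1 = [[1,1],[1,0]]
Q^3 = (Q^1)²·Q = [[3,2],[2,1]]
Q^6 = (Q^3)² = [[13,8],[8,5]]
Q^12 = (Q^6)² = [[2,12],[12,23]]
Q^24 = (Q^12)² = [[16,3],[3,13]]
Q^49 = (Q^24)²·Q = [[22,1],[1,21]]
Q^99 = (Q^49)²·Q = [[0,23],[23,10]]
Q^199 = (Q^99)²·Q = [[0,1],[1,32]]
Q^399 = (Q^199)²·Q = [[0,1],[1,32]]
F_399 mod 33 = Q^399[0][1] = 1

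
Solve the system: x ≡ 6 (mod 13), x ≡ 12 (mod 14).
110

Using Chinese Remainder Theorem:
M = 13 × 14 = 182
M1 = 14, M2 = 13
y1 = 14^(-1) mod 13 = 1
y2 = 13^(-1) mod 14 = 13
x = (6×14×1 + 12×13×13) mod 182 = 110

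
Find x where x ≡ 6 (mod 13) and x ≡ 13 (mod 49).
552

Using Chinese Remainder Theorem:
M = 13 × 49 = 637
M1 = 49, M2 = 13
y1 = 49^(-1) mod 13 = 4
y2 = 13^(-1) mod 49 = 34
x = (6×49×4 + 13×13×34) mod 637 = 552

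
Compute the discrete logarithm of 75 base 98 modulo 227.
58

Baby-step giant-step with step n = ⌈√227⌉ = 16.
Baby steps 98^j mod 227 (j:value) for j=0..15: 0:1, 1:98, 2:70, 3:50, 4:133, 5:95, 6:3, 7:67, 8:210, 9:150, 10:172, 11:58, 12:9, 13:201, 14:176, 15:223.
Giant-step multiplier: 98^(-16) ≡ 98^(226-16) = 98^210 ≡ 11 (mod 227).
Giant steps γ_i = 75·11^i mod 227: γ_0=75, γ_1=144, γ_2=222, γ_3=172 (in table at j=10).
x = i·n + j = 3·16 + 10 = 58.
Check: 98^58 ≡ 75 (mod 227).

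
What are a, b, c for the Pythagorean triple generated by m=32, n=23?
(495, 1472, 1553)

Euclid's formula: a = m² - n², b = 2mn, c = m² + n²
m = 32, n = 23
a = 32² - 23² = 1024 - 529 = 495
b = 2 × 32 × 23 = 1472
c = 32² + 23² = 1024 + 529 = 1553
Verification: 495² + 1472² = 245025 + 2166784 = 2411809 = 1553² ✓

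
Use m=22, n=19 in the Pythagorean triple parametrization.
(123, 836, 845)

Euclid's formula: a = m² - n², b = 2mn, c = m² + n²
m = 22, n = 19
a = 22² - 19² = 484 - 361 = 123
b = 2 × 22 × 19 = 836
c = 22² + 19² = 484 + 361 = 845
Verification: 123² + 836² = 15129 + 698896 = 714025 = 845² ✓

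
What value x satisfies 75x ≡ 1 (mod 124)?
43

gcd(75, 124) = 1, so the inverse exists.
Extended Euclidean algorithm on (124, 75):
124 = 1 × 75 + 49  ⟹  49 = (1)·124 + (-1)·75
75 = 1 × 49 + 26  ⟹  26 = (-1)·124 + (2)·75
49 = 1 × 26 + 23  ⟹  23 = (2)·124 + (-3)·75
26 = 1 × 23 + 3  ⟹  3 = (-3)·124 + (5)·75
23 = 7 × 3 + 2  ⟹  2 = (23)·124 + (-38)·75
3 = 1 × 2 + 1  ⟹  1 = (-26)·124 + (43)·75
So (43)·75 ≡ 1 (mod 124), i.e. 75^(-1) ≡ 43 (mod 124).
Check: 75 × 43 = 3225 ≡ 1 (mod 124)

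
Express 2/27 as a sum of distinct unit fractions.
1/14 + 1/378

Greedy algorithm:
2/27: ceiling(27/2) = 14, use 1/14
1/378: ceiling(378/1) = 378, use 1/378
Result: 2/27 = 1/14 + 1/378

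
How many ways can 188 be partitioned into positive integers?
1398341745571

p(n) counts ways to write n as a sum of positive integers (order ignored).
Euler's pentagonal recurrence: p(k) = p(k-1) + p(k-2) - p(k-5) - p(k-7) + p(k-12) + p(k-15) - ... (offsets j(3j∓1)/2, signs ++--, p(0)=1, p(<0)=0).
DP table for k = 0..187: p(0)=1, p(1)=1, p(2)=2, p(3)=3, p(4)=5, p(5)=7, p(6)=11, p(7)=15, p(8)=22, p(9)=30, p(10)=42, p(11)=56, p(12)=77, p(13)=101, p(14)=135, p(15)=176, p(16)=231, p(17)=297, p(18)=385, p(19)=490, p(20)=627, p(21)=792, p(22)=1002, p(23)=1255, p(24)=1575, p(25)=1958, p(26)=2436, p(27)=3010, p(28)=3718, p(29)=4565, p(30)=5604, p(31)=6842, p(32)=8349, p(33)=10143, p(34)=12310, p(35)=14883, p(36)=17977, p(37)=21637, p(38)=26015, p(39)=31185, p(40)=37338, p(41)=44583, p(42)=53174, p(43)=63261, p(44)=75175, p(45)=89134, p(46)=105558, p(47)=124754, p(48)=147273, p(49)=173525, p(50)=204226, p(51)=239943, p(52)=281589, p(53)=329931, p(54)=386155, p(55)=451276, p(56)=526823, p(57)=614154, p(58)=715220, p(59)=831820, p(60)=966467, p(61)=1121505, p(62)=1300156, p(63)=1505499, p(64)=1741630, p(65)=2012558, p(66)=2323520, p(67)=2679689, p(68)=3087735, p(69)=3554345, p(70)=4087968, p(71)=4697205, p(72)=5392783, p(73)=6185689, p(74)=7089500, p(75)=8118264, p(76)=9289091, p(77)=10619863, p(78)=12132164, p(79)=13848650, p(80)=15796476, p(81)=18004327, p(82)=20506255, p(83)=23338469, p(84)=26543660, p(85)=30167357, p(86)=34262962, p(87)=38887673, p(88)=44108109, p(89)=49995925, p(90)=56634173, p(91)=64112359, p(92)=72533807, p(93)=82010177, p(94)=92669720, p(95)=104651419, p(96)=118114304, p(97)=133230930, p(98)=150198136, p(99)=169229875, p(100)=190569292, p(101)=214481126, p(102)=241265379, p(103)=271248950, p(104)=304801365, p(105)=342325709, p(106)=384276336, p(107)=431149389, p(108)=483502844, p(109)=541946240, p(110)=607163746, p(111)=679903203, p(112)=761002156, p(113)=851376628, p(114)=952050665, p(115)=1064144451, p(116)=1188908248, p(117)=1327710076, p(118)=1482074143, p(119)=1653668665, p(120)=1844349560, p(121)=2056148051, p(122)=2291320912, p(123)=2552338241, p(124)=2841940500, p(125)=3163127352, p(126)=3519222692, p(127)=3913864295, p(128)=4351078600, p(129)=4835271870, p(130)=5371315400, p(131)=5964539504, p(132)=6620830889, p(133)=7346629512, p(134)=8149040695, p(135)=9035836076, p(136)=10015581680, p(137)=11097645016, p(138)=12292341831, p(139)=13610949895, p(140)=15065878135, p(141)=16670689208, p(142)=18440293320, p(143)=20390982757, p(144)=22540654445, p(145)=24908858009, p(146)=27517052599, p(147)=30388671978, p(148)=33549419497, p(149)=37027355200, p(150)=40853235313, p(151)=45060624582, p(152)=49686288421, p(153)=54770336324, p(154)=60356673280, p(155)=66493182097, p(156)=73232243759, p(157)=80630964769, p(158)=88751778802, p(159)=97662728555, p(160)=107438159466, p(161)=118159068427, p(162)=129913904637, p(163)=142798995930, p(164)=156919475295, p(165)=172389800255, p(166)=189334822579, p(167)=207890420102, p(168)=228204732751, p(169)=250438925115, p(170)=274768617130, p(171)=301384802048, p(172)=330495499613, p(173)=362326859895, p(174)=397125074750, p(175)=435157697830, p(176)=476715857290, p(177)=522115831195, p(178)=571701605655, p(179)=625846753120, p(180)=684957390936, p(181)=749474411781, p(182)=819876908323, p(183)=896684817527, p(184)=980462880430, p(185)=1071823774337, p(186)=1171432692373, p(187)=1280011042268.
Final step: p(188) = p(187) + p(186) - p(183) - p(181) + p(176) + p(173) - p(166) - p(162) + p(153) + p(148) - p(137) - p(131) + p(118) + p(111) - p(96) - p(88) + p(71) + p(62) - p(43) - p(33) + p(12) + p(1)
= 1280011042268 + 1171432692373 - 896684817527 - 749474411781 + 476715857290 + 362326859895 - 189334822579 - 129913904637 + 54770336324 + 33549419497 - 11097645016 - 5964539504 + 1482074143 + 679903203 - 118114304 - 44108109 + 4697205 + 1300156 - 63261 - 10143 + 77 + 1
= 1398341745571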